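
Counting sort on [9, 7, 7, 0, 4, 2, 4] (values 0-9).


Input: [9, 7, 7, 0, 4, 2, 4]
Counts: [1, 0, 1, 0, 2, 0, 0, 2, 0, 1]

Sorted: [0, 2, 4, 4, 7, 7, 9]


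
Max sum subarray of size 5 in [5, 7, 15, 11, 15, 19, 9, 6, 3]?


[0:5]: 53
[1:6]: 67
[2:7]: 69
[3:8]: 60
[4:9]: 52

Max: 69 at [2:7]


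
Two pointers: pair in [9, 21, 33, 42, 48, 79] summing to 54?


lo=0(9)+hi=5(79)=88
lo=0(9)+hi=4(48)=57
lo=0(9)+hi=3(42)=51
lo=1(21)+hi=3(42)=63
lo=1(21)+hi=2(33)=54

Yes: 21+33=54


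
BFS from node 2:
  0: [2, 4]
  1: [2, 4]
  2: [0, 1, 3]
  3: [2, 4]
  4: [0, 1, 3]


Visit 2, enqueue [0, 1, 3]
Visit 0, enqueue [4]
Visit 1, enqueue []
Visit 3, enqueue []
Visit 4, enqueue []

BFS order: [2, 0, 1, 3, 4]


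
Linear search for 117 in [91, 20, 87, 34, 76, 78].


i=0: 91!=117
i=1: 20!=117
i=2: 87!=117
i=3: 34!=117
i=4: 76!=117
i=5: 78!=117

Not found, 6 comps


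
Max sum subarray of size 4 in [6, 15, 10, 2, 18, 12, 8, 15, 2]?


[0:4]: 33
[1:5]: 45
[2:6]: 42
[3:7]: 40
[4:8]: 53
[5:9]: 37

Max: 53 at [4:8]


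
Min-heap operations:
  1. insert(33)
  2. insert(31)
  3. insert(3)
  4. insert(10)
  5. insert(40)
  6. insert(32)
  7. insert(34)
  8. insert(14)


insert(33) -> [33]
insert(31) -> [31, 33]
insert(3) -> [3, 33, 31]
insert(10) -> [3, 10, 31, 33]
insert(40) -> [3, 10, 31, 33, 40]
insert(32) -> [3, 10, 31, 33, 40, 32]
insert(34) -> [3, 10, 31, 33, 40, 32, 34]
insert(14) -> [3, 10, 31, 14, 40, 32, 34, 33]

Final heap: [3, 10, 31, 14, 40, 32, 34, 33]


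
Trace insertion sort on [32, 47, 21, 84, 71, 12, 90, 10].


Initial: [32, 47, 21, 84, 71, 12, 90, 10]
Insert 47: [32, 47, 21, 84, 71, 12, 90, 10]
Insert 21: [21, 32, 47, 84, 71, 12, 90, 10]
Insert 84: [21, 32, 47, 84, 71, 12, 90, 10]
Insert 71: [21, 32, 47, 71, 84, 12, 90, 10]
Insert 12: [12, 21, 32, 47, 71, 84, 90, 10]
Insert 90: [12, 21, 32, 47, 71, 84, 90, 10]
Insert 10: [10, 12, 21, 32, 47, 71, 84, 90]

Sorted: [10, 12, 21, 32, 47, 71, 84, 90]


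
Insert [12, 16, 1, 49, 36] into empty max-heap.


Insert 12: [12]
Insert 16: [16, 12]
Insert 1: [16, 12, 1]
Insert 49: [49, 16, 1, 12]
Insert 36: [49, 36, 1, 12, 16]

Final heap: [49, 36, 1, 12, 16]


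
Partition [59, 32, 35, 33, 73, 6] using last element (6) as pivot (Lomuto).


Pivot: 6
Place pivot at 0: [6, 32, 35, 33, 73, 59]

Partitioned: [6, 32, 35, 33, 73, 59]


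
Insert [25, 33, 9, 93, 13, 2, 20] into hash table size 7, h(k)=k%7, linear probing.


Insert 25: h=4 -> slot 4
Insert 33: h=5 -> slot 5
Insert 9: h=2 -> slot 2
Insert 93: h=2, 1 probes -> slot 3
Insert 13: h=6 -> slot 6
Insert 2: h=2, 5 probes -> slot 0
Insert 20: h=6, 2 probes -> slot 1

Table: [2, 20, 9, 93, 25, 33, 13]


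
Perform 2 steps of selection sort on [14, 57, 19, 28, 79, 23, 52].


Initial: [14, 57, 19, 28, 79, 23, 52]
Step 1: min=14 at 0
  Swap: [14, 57, 19, 28, 79, 23, 52]
Step 2: min=19 at 2
  Swap: [14, 19, 57, 28, 79, 23, 52]

After 2 steps: [14, 19, 57, 28, 79, 23, 52]


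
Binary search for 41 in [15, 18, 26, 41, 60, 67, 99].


Step 1: lo=0, hi=6, mid=3, val=41

Found at index 3


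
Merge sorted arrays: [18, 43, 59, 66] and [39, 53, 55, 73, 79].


Take 18 from A
Take 39 from B
Take 43 from A
Take 53 from B
Take 55 from B
Take 59 from A
Take 66 from A

Merged: [18, 39, 43, 53, 55, 59, 66, 73, 79]


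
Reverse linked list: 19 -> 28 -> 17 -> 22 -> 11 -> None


Step 1: curr=19, set curr.next=prev(None) | reversed so far: 19
Step 2: curr=28, set curr.next=prev(19) | reversed so far: 28 -> 19
Step 3: curr=17, set curr.next=prev(28) | reversed so far: 17 -> 28 -> 19
Step 4: curr=22, set curr.next=prev(17) | reversed so far: 22 -> 17 -> 28 -> 19
Step 5: curr=11, set curr.next=prev(22) | reversed so far: 11 -> 22 -> 17 -> 28 -> 19

11 -> 22 -> 17 -> 28 -> 19 -> None


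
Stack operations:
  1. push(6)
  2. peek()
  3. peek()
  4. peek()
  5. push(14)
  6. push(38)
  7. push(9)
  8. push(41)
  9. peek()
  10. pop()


push(6) -> [6]
peek()->6
peek()->6
peek()->6
push(14) -> [6, 14]
push(38) -> [6, 14, 38]
push(9) -> [6, 14, 38, 9]
push(41) -> [6, 14, 38, 9, 41]
peek()->41
pop()->41, [6, 14, 38, 9]

Final stack: [6, 14, 38, 9]


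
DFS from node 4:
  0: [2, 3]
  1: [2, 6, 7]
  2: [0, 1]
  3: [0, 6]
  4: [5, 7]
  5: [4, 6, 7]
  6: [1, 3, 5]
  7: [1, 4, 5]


Visit 4, push [7, 5]
Visit 5, push [7, 6]
Visit 6, push [3, 1]
Visit 1, push [7, 2]
Visit 2, push [0]
Visit 0, push [3]
Visit 3, push []
Visit 7, push []

DFS order: [4, 5, 6, 1, 2, 0, 3, 7]


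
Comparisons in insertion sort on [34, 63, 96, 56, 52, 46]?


Algorithm: insertion sort
Input: [34, 63, 96, 56, 52, 46]
Sorted: [34, 46, 52, 56, 63, 96]

14


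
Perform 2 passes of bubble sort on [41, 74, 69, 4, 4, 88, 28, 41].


Initial: [41, 74, 69, 4, 4, 88, 28, 41]
Pass 1: [41, 69, 4, 4, 74, 28, 41, 88] (5 swaps)
Pass 2: [41, 4, 4, 69, 28, 41, 74, 88] (4 swaps)

After 2 passes: [41, 4, 4, 69, 28, 41, 74, 88]


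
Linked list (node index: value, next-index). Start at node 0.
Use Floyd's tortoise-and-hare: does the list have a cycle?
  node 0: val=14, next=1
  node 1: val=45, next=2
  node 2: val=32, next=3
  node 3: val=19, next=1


Floyd's tortoise (slow, +1) and hare (fast, +2):
  init: slow=0, fast=0
  step 1: slow=1, fast=2
  step 2: slow=2, fast=1
  step 3: slow=3, fast=3
  slow == fast at node 3: cycle detected

Cycle: yes


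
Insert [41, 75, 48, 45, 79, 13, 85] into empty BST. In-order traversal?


Insert 41: root
Insert 75: R from 41
Insert 48: R from 41 -> L from 75
Insert 45: R from 41 -> L from 75 -> L from 48
Insert 79: R from 41 -> R from 75
Insert 13: L from 41
Insert 85: R from 41 -> R from 75 -> R from 79

In-order: [13, 41, 45, 48, 75, 79, 85]


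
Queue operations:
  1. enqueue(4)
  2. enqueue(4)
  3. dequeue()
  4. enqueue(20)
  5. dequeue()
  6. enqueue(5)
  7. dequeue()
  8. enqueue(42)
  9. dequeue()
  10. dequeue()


enqueue(4) -> [4]
enqueue(4) -> [4, 4]
dequeue()->4, [4]
enqueue(20) -> [4, 20]
dequeue()->4, [20]
enqueue(5) -> [20, 5]
dequeue()->20, [5]
enqueue(42) -> [5, 42]
dequeue()->5, [42]
dequeue()->42, []

Final queue: []


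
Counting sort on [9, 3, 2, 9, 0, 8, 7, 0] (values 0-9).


Input: [9, 3, 2, 9, 0, 8, 7, 0]
Counts: [2, 0, 1, 1, 0, 0, 0, 1, 1, 2]

Sorted: [0, 0, 2, 3, 7, 8, 9, 9]


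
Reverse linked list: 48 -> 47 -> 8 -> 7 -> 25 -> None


Step 1: curr=48, set curr.next=prev(None) | reversed so far: 48
Step 2: curr=47, set curr.next=prev(48) | reversed so far: 47 -> 48
Step 3: curr=8, set curr.next=prev(47) | reversed so far: 8 -> 47 -> 48
Step 4: curr=7, set curr.next=prev(8) | reversed so far: 7 -> 8 -> 47 -> 48
Step 5: curr=25, set curr.next=prev(7) | reversed so far: 25 -> 7 -> 8 -> 47 -> 48

25 -> 7 -> 8 -> 47 -> 48 -> None


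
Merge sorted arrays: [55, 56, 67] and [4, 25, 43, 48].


Take 4 from B
Take 25 from B
Take 43 from B
Take 48 from B

Merged: [4, 25, 43, 48, 55, 56, 67]


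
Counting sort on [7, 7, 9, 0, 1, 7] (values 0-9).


Input: [7, 7, 9, 0, 1, 7]
Counts: [1, 1, 0, 0, 0, 0, 0, 3, 0, 1]

Sorted: [0, 1, 7, 7, 7, 9]


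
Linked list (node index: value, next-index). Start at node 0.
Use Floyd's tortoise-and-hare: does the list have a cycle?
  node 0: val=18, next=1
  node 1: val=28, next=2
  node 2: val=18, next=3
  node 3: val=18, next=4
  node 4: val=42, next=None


Floyd's tortoise (slow, +1) and hare (fast, +2):
  init: slow=0, fast=0
  step 1: slow=1, fast=2
  step 2: slow=2, fast=4
  step 3: fast -> None, no cycle

Cycle: no


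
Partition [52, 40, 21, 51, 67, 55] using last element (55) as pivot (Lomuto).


Pivot: 55
  52 <= 55: advance i (no swap)
  40 <= 55: advance i (no swap)
  21 <= 55: advance i (no swap)
  51 <= 55: advance i (no swap)
Place pivot at 4: [52, 40, 21, 51, 55, 67]

Partitioned: [52, 40, 21, 51, 55, 67]


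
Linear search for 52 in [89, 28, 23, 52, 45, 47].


i=0: 89!=52
i=1: 28!=52
i=2: 23!=52
i=3: 52==52 found!

Found at 3, 4 comps


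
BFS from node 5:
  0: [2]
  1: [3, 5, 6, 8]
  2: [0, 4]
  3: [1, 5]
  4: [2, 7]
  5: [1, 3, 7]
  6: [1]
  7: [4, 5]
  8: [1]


Visit 5, enqueue [1, 3, 7]
Visit 1, enqueue [6, 8]
Visit 3, enqueue []
Visit 7, enqueue [4]
Visit 6, enqueue []
Visit 8, enqueue []
Visit 4, enqueue [2]
Visit 2, enqueue [0]
Visit 0, enqueue []

BFS order: [5, 1, 3, 7, 6, 8, 4, 2, 0]


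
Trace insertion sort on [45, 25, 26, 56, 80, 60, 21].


Initial: [45, 25, 26, 56, 80, 60, 21]
Insert 25: [25, 45, 26, 56, 80, 60, 21]
Insert 26: [25, 26, 45, 56, 80, 60, 21]
Insert 56: [25, 26, 45, 56, 80, 60, 21]
Insert 80: [25, 26, 45, 56, 80, 60, 21]
Insert 60: [25, 26, 45, 56, 60, 80, 21]
Insert 21: [21, 25, 26, 45, 56, 60, 80]

Sorted: [21, 25, 26, 45, 56, 60, 80]


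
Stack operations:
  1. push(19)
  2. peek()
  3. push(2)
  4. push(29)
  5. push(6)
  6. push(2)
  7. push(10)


push(19) -> [19]
peek()->19
push(2) -> [19, 2]
push(29) -> [19, 2, 29]
push(6) -> [19, 2, 29, 6]
push(2) -> [19, 2, 29, 6, 2]
push(10) -> [19, 2, 29, 6, 2, 10]

Final stack: [19, 2, 29, 6, 2, 10]


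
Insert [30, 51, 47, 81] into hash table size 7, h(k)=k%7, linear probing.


Insert 30: h=2 -> slot 2
Insert 51: h=2, 1 probes -> slot 3
Insert 47: h=5 -> slot 5
Insert 81: h=4 -> slot 4

Table: [None, None, 30, 51, 81, 47, None]


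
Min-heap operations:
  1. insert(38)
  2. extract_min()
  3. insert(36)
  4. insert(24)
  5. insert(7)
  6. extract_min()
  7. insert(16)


insert(38) -> [38]
extract_min()->38, []
insert(36) -> [36]
insert(24) -> [24, 36]
insert(7) -> [7, 36, 24]
extract_min()->7, [24, 36]
insert(16) -> [16, 36, 24]

Final heap: [16, 36, 24]


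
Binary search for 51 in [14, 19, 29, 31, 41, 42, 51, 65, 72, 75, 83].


Step 1: lo=0, hi=10, mid=5, val=42
Step 2: lo=6, hi=10, mid=8, val=72
Step 3: lo=6, hi=7, mid=6, val=51

Found at index 6


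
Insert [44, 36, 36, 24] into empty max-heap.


Insert 44: [44]
Insert 36: [44, 36]
Insert 36: [44, 36, 36]
Insert 24: [44, 36, 36, 24]

Final heap: [44, 36, 36, 24]


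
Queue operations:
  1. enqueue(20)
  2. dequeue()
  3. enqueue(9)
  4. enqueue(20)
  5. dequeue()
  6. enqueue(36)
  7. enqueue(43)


enqueue(20) -> [20]
dequeue()->20, []
enqueue(9) -> [9]
enqueue(20) -> [9, 20]
dequeue()->9, [20]
enqueue(36) -> [20, 36]
enqueue(43) -> [20, 36, 43]

Final queue: [20, 36, 43]


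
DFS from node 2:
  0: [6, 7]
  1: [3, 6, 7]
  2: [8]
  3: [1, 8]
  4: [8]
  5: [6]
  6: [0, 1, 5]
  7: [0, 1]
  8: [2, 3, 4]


Visit 2, push [8]
Visit 8, push [4, 3]
Visit 3, push [1]
Visit 1, push [7, 6]
Visit 6, push [5, 0]
Visit 0, push [7]
Visit 7, push []
Visit 5, push []
Visit 4, push []

DFS order: [2, 8, 3, 1, 6, 0, 7, 5, 4]


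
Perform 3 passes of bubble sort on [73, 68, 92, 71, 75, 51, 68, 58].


Initial: [73, 68, 92, 71, 75, 51, 68, 58]
Pass 1: [68, 73, 71, 75, 51, 68, 58, 92] (6 swaps)
Pass 2: [68, 71, 73, 51, 68, 58, 75, 92] (4 swaps)
Pass 3: [68, 71, 51, 68, 58, 73, 75, 92] (3 swaps)

After 3 passes: [68, 71, 51, 68, 58, 73, 75, 92]


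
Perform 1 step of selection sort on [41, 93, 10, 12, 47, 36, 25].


Initial: [41, 93, 10, 12, 47, 36, 25]
Step 1: min=10 at 2
  Swap: [10, 93, 41, 12, 47, 36, 25]

After 1 step: [10, 93, 41, 12, 47, 36, 25]


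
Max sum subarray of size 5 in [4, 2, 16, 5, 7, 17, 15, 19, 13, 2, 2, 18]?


[0:5]: 34
[1:6]: 47
[2:7]: 60
[3:8]: 63
[4:9]: 71
[5:10]: 66
[6:11]: 51
[7:12]: 54

Max: 71 at [4:9]


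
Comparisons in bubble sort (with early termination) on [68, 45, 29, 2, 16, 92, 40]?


Algorithm: bubble sort (with early termination)
Input: [68, 45, 29, 2, 16, 92, 40]
Sorted: [2, 16, 29, 40, 45, 68, 92]

18


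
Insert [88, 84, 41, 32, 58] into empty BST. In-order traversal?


Insert 88: root
Insert 84: L from 88
Insert 41: L from 88 -> L from 84
Insert 32: L from 88 -> L from 84 -> L from 41
Insert 58: L from 88 -> L from 84 -> R from 41

In-order: [32, 41, 58, 84, 88]


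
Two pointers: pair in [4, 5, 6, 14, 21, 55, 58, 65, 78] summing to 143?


lo=0(4)+hi=8(78)=82
lo=1(5)+hi=8(78)=83
lo=2(6)+hi=8(78)=84
lo=3(14)+hi=8(78)=92
lo=4(21)+hi=8(78)=99
lo=5(55)+hi=8(78)=133
lo=6(58)+hi=8(78)=136
lo=7(65)+hi=8(78)=143

Yes: 65+78=143


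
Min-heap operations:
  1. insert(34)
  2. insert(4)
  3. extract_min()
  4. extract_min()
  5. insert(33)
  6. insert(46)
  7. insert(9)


insert(34) -> [34]
insert(4) -> [4, 34]
extract_min()->4, [34]
extract_min()->34, []
insert(33) -> [33]
insert(46) -> [33, 46]
insert(9) -> [9, 46, 33]

Final heap: [9, 46, 33]


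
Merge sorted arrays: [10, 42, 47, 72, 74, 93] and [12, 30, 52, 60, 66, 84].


Take 10 from A
Take 12 from B
Take 30 from B
Take 42 from A
Take 47 from A
Take 52 from B
Take 60 from B
Take 66 from B
Take 72 from A
Take 74 from A
Take 84 from B

Merged: [10, 12, 30, 42, 47, 52, 60, 66, 72, 74, 84, 93]


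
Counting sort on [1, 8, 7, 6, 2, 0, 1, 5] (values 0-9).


Input: [1, 8, 7, 6, 2, 0, 1, 5]
Counts: [1, 2, 1, 0, 0, 1, 1, 1, 1, 0]

Sorted: [0, 1, 1, 2, 5, 6, 7, 8]


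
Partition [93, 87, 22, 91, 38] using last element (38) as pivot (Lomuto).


Pivot: 38
  22 <= 38: swap -> [22, 87, 93, 91, 38]
Place pivot at 1: [22, 38, 93, 91, 87]

Partitioned: [22, 38, 93, 91, 87]


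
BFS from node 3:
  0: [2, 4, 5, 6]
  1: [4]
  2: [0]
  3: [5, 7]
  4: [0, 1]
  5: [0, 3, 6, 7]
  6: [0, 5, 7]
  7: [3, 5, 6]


Visit 3, enqueue [5, 7]
Visit 5, enqueue [0, 6]
Visit 7, enqueue []
Visit 0, enqueue [2, 4]
Visit 6, enqueue []
Visit 2, enqueue []
Visit 4, enqueue [1]
Visit 1, enqueue []

BFS order: [3, 5, 7, 0, 6, 2, 4, 1]


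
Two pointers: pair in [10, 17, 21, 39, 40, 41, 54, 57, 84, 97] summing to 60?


lo=0(10)+hi=9(97)=107
lo=0(10)+hi=8(84)=94
lo=0(10)+hi=7(57)=67
lo=0(10)+hi=6(54)=64
lo=0(10)+hi=5(41)=51
lo=1(17)+hi=5(41)=58
lo=2(21)+hi=5(41)=62
lo=2(21)+hi=4(40)=61
lo=2(21)+hi=3(39)=60

Yes: 21+39=60


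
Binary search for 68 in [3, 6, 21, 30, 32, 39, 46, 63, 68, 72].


Step 1: lo=0, hi=9, mid=4, val=32
Step 2: lo=5, hi=9, mid=7, val=63
Step 3: lo=8, hi=9, mid=8, val=68

Found at index 8


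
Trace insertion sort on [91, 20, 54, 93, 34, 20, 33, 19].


Initial: [91, 20, 54, 93, 34, 20, 33, 19]
Insert 20: [20, 91, 54, 93, 34, 20, 33, 19]
Insert 54: [20, 54, 91, 93, 34, 20, 33, 19]
Insert 93: [20, 54, 91, 93, 34, 20, 33, 19]
Insert 34: [20, 34, 54, 91, 93, 20, 33, 19]
Insert 20: [20, 20, 34, 54, 91, 93, 33, 19]
Insert 33: [20, 20, 33, 34, 54, 91, 93, 19]
Insert 19: [19, 20, 20, 33, 34, 54, 91, 93]

Sorted: [19, 20, 20, 33, 34, 54, 91, 93]


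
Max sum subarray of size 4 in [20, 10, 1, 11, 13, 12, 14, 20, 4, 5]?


[0:4]: 42
[1:5]: 35
[2:6]: 37
[3:7]: 50
[4:8]: 59
[5:9]: 50
[6:10]: 43

Max: 59 at [4:8]


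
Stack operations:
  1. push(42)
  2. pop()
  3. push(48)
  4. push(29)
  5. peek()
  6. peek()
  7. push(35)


push(42) -> [42]
pop()->42, []
push(48) -> [48]
push(29) -> [48, 29]
peek()->29
peek()->29
push(35) -> [48, 29, 35]

Final stack: [48, 29, 35]


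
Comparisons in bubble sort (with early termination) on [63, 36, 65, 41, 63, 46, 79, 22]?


Algorithm: bubble sort (with early termination)
Input: [63, 36, 65, 41, 63, 46, 79, 22]
Sorted: [22, 36, 41, 46, 63, 63, 65, 79]

28


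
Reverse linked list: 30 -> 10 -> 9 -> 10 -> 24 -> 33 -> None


Step 1: curr=30, set curr.next=prev(None) | reversed so far: 30
Step 2: curr=10, set curr.next=prev(30) | reversed so far: 10 -> 30
Step 3: curr=9, set curr.next=prev(10) | reversed so far: 9 -> 10 -> 30
Step 4: curr=10, set curr.next=prev(9) | reversed so far: 10 -> 9 -> 10 -> 30
Step 5: curr=24, set curr.next=prev(10) | reversed so far: 24 -> 10 -> 9 -> 10 -> 30
Step 6: curr=33, set curr.next=prev(24) | reversed so far: 33 -> 24 -> 10 -> 9 -> 10 -> 30

33 -> 24 -> 10 -> 9 -> 10 -> 30 -> None


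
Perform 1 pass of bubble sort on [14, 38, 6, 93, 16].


Initial: [14, 38, 6, 93, 16]
Pass 1: [14, 6, 38, 16, 93] (2 swaps)

After 1 pass: [14, 6, 38, 16, 93]


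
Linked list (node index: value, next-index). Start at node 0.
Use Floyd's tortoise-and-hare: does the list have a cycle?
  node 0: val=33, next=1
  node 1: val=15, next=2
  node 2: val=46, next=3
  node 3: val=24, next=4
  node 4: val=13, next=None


Floyd's tortoise (slow, +1) and hare (fast, +2):
  init: slow=0, fast=0
  step 1: slow=1, fast=2
  step 2: slow=2, fast=4
  step 3: fast -> None, no cycle

Cycle: no


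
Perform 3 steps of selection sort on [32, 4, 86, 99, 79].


Initial: [32, 4, 86, 99, 79]
Step 1: min=4 at 1
  Swap: [4, 32, 86, 99, 79]
Step 2: min=32 at 1
  Swap: [4, 32, 86, 99, 79]
Step 3: min=79 at 4
  Swap: [4, 32, 79, 99, 86]

After 3 steps: [4, 32, 79, 99, 86]


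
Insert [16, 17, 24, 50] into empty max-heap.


Insert 16: [16]
Insert 17: [17, 16]
Insert 24: [24, 16, 17]
Insert 50: [50, 24, 17, 16]

Final heap: [50, 24, 17, 16]


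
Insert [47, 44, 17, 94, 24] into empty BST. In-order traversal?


Insert 47: root
Insert 44: L from 47
Insert 17: L from 47 -> L from 44
Insert 94: R from 47
Insert 24: L from 47 -> L from 44 -> R from 17

In-order: [17, 24, 44, 47, 94]


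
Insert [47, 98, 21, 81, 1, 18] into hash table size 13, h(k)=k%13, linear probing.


Insert 47: h=8 -> slot 8
Insert 98: h=7 -> slot 7
Insert 21: h=8, 1 probes -> slot 9
Insert 81: h=3 -> slot 3
Insert 1: h=1 -> slot 1
Insert 18: h=5 -> slot 5

Table: [None, 1, None, 81, None, 18, None, 98, 47, 21, None, None, None]


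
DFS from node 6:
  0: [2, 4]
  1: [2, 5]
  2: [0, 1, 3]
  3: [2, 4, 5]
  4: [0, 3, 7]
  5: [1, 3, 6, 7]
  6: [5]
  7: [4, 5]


Visit 6, push [5]
Visit 5, push [7, 3, 1]
Visit 1, push [2]
Visit 2, push [3, 0]
Visit 0, push [4]
Visit 4, push [7, 3]
Visit 3, push []
Visit 7, push []

DFS order: [6, 5, 1, 2, 0, 4, 3, 7]


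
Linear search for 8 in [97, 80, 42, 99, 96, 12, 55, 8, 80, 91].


i=0: 97!=8
i=1: 80!=8
i=2: 42!=8
i=3: 99!=8
i=4: 96!=8
i=5: 12!=8
i=6: 55!=8
i=7: 8==8 found!

Found at 7, 8 comps


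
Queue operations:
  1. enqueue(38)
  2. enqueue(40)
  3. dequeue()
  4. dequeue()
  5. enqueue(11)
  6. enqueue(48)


enqueue(38) -> [38]
enqueue(40) -> [38, 40]
dequeue()->38, [40]
dequeue()->40, []
enqueue(11) -> [11]
enqueue(48) -> [11, 48]

Final queue: [11, 48]


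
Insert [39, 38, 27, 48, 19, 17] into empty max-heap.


Insert 39: [39]
Insert 38: [39, 38]
Insert 27: [39, 38, 27]
Insert 48: [48, 39, 27, 38]
Insert 19: [48, 39, 27, 38, 19]
Insert 17: [48, 39, 27, 38, 19, 17]

Final heap: [48, 39, 27, 38, 19, 17]


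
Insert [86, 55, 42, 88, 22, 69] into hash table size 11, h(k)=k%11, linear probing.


Insert 86: h=9 -> slot 9
Insert 55: h=0 -> slot 0
Insert 42: h=9, 1 probes -> slot 10
Insert 88: h=0, 1 probes -> slot 1
Insert 22: h=0, 2 probes -> slot 2
Insert 69: h=3 -> slot 3

Table: [55, 88, 22, 69, None, None, None, None, None, 86, 42]


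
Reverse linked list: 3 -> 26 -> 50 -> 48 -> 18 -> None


Step 1: curr=3, set curr.next=prev(None) | reversed so far: 3
Step 2: curr=26, set curr.next=prev(3) | reversed so far: 26 -> 3
Step 3: curr=50, set curr.next=prev(26) | reversed so far: 50 -> 26 -> 3
Step 4: curr=48, set curr.next=prev(50) | reversed so far: 48 -> 50 -> 26 -> 3
Step 5: curr=18, set curr.next=prev(48) | reversed so far: 18 -> 48 -> 50 -> 26 -> 3

18 -> 48 -> 50 -> 26 -> 3 -> None


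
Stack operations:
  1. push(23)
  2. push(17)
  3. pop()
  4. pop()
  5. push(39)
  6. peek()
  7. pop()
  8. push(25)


push(23) -> [23]
push(17) -> [23, 17]
pop()->17, [23]
pop()->23, []
push(39) -> [39]
peek()->39
pop()->39, []
push(25) -> [25]

Final stack: [25]


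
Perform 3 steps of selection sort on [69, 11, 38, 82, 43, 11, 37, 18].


Initial: [69, 11, 38, 82, 43, 11, 37, 18]
Step 1: min=11 at 1
  Swap: [11, 69, 38, 82, 43, 11, 37, 18]
Step 2: min=11 at 5
  Swap: [11, 11, 38, 82, 43, 69, 37, 18]
Step 3: min=18 at 7
  Swap: [11, 11, 18, 82, 43, 69, 37, 38]

After 3 steps: [11, 11, 18, 82, 43, 69, 37, 38]


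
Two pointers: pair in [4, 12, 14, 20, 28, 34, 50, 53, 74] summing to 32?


lo=0(4)+hi=8(74)=78
lo=0(4)+hi=7(53)=57
lo=0(4)+hi=6(50)=54
lo=0(4)+hi=5(34)=38
lo=0(4)+hi=4(28)=32

Yes: 4+28=32


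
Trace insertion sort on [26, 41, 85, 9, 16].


Initial: [26, 41, 85, 9, 16]
Insert 41: [26, 41, 85, 9, 16]
Insert 85: [26, 41, 85, 9, 16]
Insert 9: [9, 26, 41, 85, 16]
Insert 16: [9, 16, 26, 41, 85]

Sorted: [9, 16, 26, 41, 85]


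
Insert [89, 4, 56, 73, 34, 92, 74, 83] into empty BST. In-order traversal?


Insert 89: root
Insert 4: L from 89
Insert 56: L from 89 -> R from 4
Insert 73: L from 89 -> R from 4 -> R from 56
Insert 34: L from 89 -> R from 4 -> L from 56
Insert 92: R from 89
Insert 74: L from 89 -> R from 4 -> R from 56 -> R from 73
Insert 83: L from 89 -> R from 4 -> R from 56 -> R from 73 -> R from 74

In-order: [4, 34, 56, 73, 74, 83, 89, 92]


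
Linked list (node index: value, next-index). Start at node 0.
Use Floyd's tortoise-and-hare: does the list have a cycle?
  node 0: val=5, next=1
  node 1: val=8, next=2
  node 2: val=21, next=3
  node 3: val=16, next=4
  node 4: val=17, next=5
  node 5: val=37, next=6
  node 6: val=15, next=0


Floyd's tortoise (slow, +1) and hare (fast, +2):
  init: slow=0, fast=0
  step 1: slow=1, fast=2
  step 2: slow=2, fast=4
  step 3: slow=3, fast=6
  step 4: slow=4, fast=1
  step 5: slow=5, fast=3
  step 6: slow=6, fast=5
  step 7: slow=0, fast=0
  slow == fast at node 0: cycle detected

Cycle: yes


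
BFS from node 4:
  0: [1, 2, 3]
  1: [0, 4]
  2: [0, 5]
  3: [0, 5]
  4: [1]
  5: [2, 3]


Visit 4, enqueue [1]
Visit 1, enqueue [0]
Visit 0, enqueue [2, 3]
Visit 2, enqueue [5]
Visit 3, enqueue []
Visit 5, enqueue []

BFS order: [4, 1, 0, 2, 3, 5]


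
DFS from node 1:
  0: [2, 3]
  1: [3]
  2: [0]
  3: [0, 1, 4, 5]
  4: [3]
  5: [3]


Visit 1, push [3]
Visit 3, push [5, 4, 0]
Visit 0, push [2]
Visit 2, push []
Visit 4, push []
Visit 5, push []

DFS order: [1, 3, 0, 2, 4, 5]


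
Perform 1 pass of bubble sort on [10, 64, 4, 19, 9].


Initial: [10, 64, 4, 19, 9]
Pass 1: [10, 4, 19, 9, 64] (3 swaps)

After 1 pass: [10, 4, 19, 9, 64]


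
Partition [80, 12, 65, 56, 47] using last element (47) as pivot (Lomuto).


Pivot: 47
  12 <= 47: swap -> [12, 80, 65, 56, 47]
Place pivot at 1: [12, 47, 65, 56, 80]

Partitioned: [12, 47, 65, 56, 80]


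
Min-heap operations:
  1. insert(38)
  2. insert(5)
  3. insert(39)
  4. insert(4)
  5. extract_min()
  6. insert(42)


insert(38) -> [38]
insert(5) -> [5, 38]
insert(39) -> [5, 38, 39]
insert(4) -> [4, 5, 39, 38]
extract_min()->4, [5, 38, 39]
insert(42) -> [5, 38, 39, 42]

Final heap: [5, 38, 39, 42]


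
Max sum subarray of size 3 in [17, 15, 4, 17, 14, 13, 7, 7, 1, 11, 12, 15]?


[0:3]: 36
[1:4]: 36
[2:5]: 35
[3:6]: 44
[4:7]: 34
[5:8]: 27
[6:9]: 15
[7:10]: 19
[8:11]: 24
[9:12]: 38

Max: 44 at [3:6]


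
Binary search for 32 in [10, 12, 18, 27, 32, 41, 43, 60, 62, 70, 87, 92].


Step 1: lo=0, hi=11, mid=5, val=41
Step 2: lo=0, hi=4, mid=2, val=18
Step 3: lo=3, hi=4, mid=3, val=27
Step 4: lo=4, hi=4, mid=4, val=32

Found at index 4


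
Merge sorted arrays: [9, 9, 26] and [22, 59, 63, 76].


Take 9 from A
Take 9 from A
Take 22 from B
Take 26 from A

Merged: [9, 9, 22, 26, 59, 63, 76]


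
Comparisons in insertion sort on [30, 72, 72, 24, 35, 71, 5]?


Algorithm: insertion sort
Input: [30, 72, 72, 24, 35, 71, 5]
Sorted: [5, 24, 30, 35, 71, 72, 72]

17


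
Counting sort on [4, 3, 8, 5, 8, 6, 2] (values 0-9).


Input: [4, 3, 8, 5, 8, 6, 2]
Counts: [0, 0, 1, 1, 1, 1, 1, 0, 2, 0]

Sorted: [2, 3, 4, 5, 6, 8, 8]


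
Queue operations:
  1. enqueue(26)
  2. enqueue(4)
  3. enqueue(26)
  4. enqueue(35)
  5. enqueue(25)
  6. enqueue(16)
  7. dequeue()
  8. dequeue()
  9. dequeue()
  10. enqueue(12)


enqueue(26) -> [26]
enqueue(4) -> [26, 4]
enqueue(26) -> [26, 4, 26]
enqueue(35) -> [26, 4, 26, 35]
enqueue(25) -> [26, 4, 26, 35, 25]
enqueue(16) -> [26, 4, 26, 35, 25, 16]
dequeue()->26, [4, 26, 35, 25, 16]
dequeue()->4, [26, 35, 25, 16]
dequeue()->26, [35, 25, 16]
enqueue(12) -> [35, 25, 16, 12]

Final queue: [35, 25, 16, 12]


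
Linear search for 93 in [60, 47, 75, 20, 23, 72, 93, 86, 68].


i=0: 60!=93
i=1: 47!=93
i=2: 75!=93
i=3: 20!=93
i=4: 23!=93
i=5: 72!=93
i=6: 93==93 found!

Found at 6, 7 comps


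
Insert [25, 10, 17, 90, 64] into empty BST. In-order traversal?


Insert 25: root
Insert 10: L from 25
Insert 17: L from 25 -> R from 10
Insert 90: R from 25
Insert 64: R from 25 -> L from 90

In-order: [10, 17, 25, 64, 90]


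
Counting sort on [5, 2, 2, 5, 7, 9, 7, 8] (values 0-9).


Input: [5, 2, 2, 5, 7, 9, 7, 8]
Counts: [0, 0, 2, 0, 0, 2, 0, 2, 1, 1]

Sorted: [2, 2, 5, 5, 7, 7, 8, 9]


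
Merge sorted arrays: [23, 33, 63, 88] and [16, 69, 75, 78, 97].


Take 16 from B
Take 23 from A
Take 33 from A
Take 63 from A
Take 69 from B
Take 75 from B
Take 78 from B
Take 88 from A

Merged: [16, 23, 33, 63, 69, 75, 78, 88, 97]


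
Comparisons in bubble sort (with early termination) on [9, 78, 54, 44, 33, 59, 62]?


Algorithm: bubble sort (with early termination)
Input: [9, 78, 54, 44, 33, 59, 62]
Sorted: [9, 33, 44, 54, 59, 62, 78]

18


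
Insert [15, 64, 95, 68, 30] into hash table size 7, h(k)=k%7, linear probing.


Insert 15: h=1 -> slot 1
Insert 64: h=1, 1 probes -> slot 2
Insert 95: h=4 -> slot 4
Insert 68: h=5 -> slot 5
Insert 30: h=2, 1 probes -> slot 3

Table: [None, 15, 64, 30, 95, 68, None]


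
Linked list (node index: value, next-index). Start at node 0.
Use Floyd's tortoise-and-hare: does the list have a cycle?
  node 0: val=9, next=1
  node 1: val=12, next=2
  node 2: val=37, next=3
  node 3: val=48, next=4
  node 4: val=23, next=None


Floyd's tortoise (slow, +1) and hare (fast, +2):
  init: slow=0, fast=0
  step 1: slow=1, fast=2
  step 2: slow=2, fast=4
  step 3: fast -> None, no cycle

Cycle: no


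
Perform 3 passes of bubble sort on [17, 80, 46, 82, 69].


Initial: [17, 80, 46, 82, 69]
Pass 1: [17, 46, 80, 69, 82] (2 swaps)
Pass 2: [17, 46, 69, 80, 82] (1 swaps)
Pass 3: [17, 46, 69, 80, 82] (0 swaps)

After 3 passes: [17, 46, 69, 80, 82]


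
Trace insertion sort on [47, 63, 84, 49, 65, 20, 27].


Initial: [47, 63, 84, 49, 65, 20, 27]
Insert 63: [47, 63, 84, 49, 65, 20, 27]
Insert 84: [47, 63, 84, 49, 65, 20, 27]
Insert 49: [47, 49, 63, 84, 65, 20, 27]
Insert 65: [47, 49, 63, 65, 84, 20, 27]
Insert 20: [20, 47, 49, 63, 65, 84, 27]
Insert 27: [20, 27, 47, 49, 63, 65, 84]

Sorted: [20, 27, 47, 49, 63, 65, 84]


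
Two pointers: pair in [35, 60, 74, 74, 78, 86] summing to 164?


lo=0(35)+hi=5(86)=121
lo=1(60)+hi=5(86)=146
lo=2(74)+hi=5(86)=160
lo=3(74)+hi=5(86)=160
lo=4(78)+hi=5(86)=164

Yes: 78+86=164


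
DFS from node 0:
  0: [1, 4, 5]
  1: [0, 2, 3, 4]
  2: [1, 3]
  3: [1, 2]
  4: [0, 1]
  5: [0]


Visit 0, push [5, 4, 1]
Visit 1, push [4, 3, 2]
Visit 2, push [3]
Visit 3, push []
Visit 4, push []
Visit 5, push []

DFS order: [0, 1, 2, 3, 4, 5]


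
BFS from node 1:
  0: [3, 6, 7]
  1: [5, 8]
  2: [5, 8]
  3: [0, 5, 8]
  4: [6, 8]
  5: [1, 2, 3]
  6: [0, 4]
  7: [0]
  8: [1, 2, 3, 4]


Visit 1, enqueue [5, 8]
Visit 5, enqueue [2, 3]
Visit 8, enqueue [4]
Visit 2, enqueue []
Visit 3, enqueue [0]
Visit 4, enqueue [6]
Visit 0, enqueue [7]
Visit 6, enqueue []
Visit 7, enqueue []

BFS order: [1, 5, 8, 2, 3, 4, 0, 6, 7]


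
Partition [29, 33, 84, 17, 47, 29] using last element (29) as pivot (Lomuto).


Pivot: 29
  29 <= 29: advance i (no swap)
  17 <= 29: swap -> [29, 17, 84, 33, 47, 29]
Place pivot at 2: [29, 17, 29, 33, 47, 84]

Partitioned: [29, 17, 29, 33, 47, 84]


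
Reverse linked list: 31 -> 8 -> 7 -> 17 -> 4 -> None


Step 1: curr=31, set curr.next=prev(None) | reversed so far: 31
Step 2: curr=8, set curr.next=prev(31) | reversed so far: 8 -> 31
Step 3: curr=7, set curr.next=prev(8) | reversed so far: 7 -> 8 -> 31
Step 4: curr=17, set curr.next=prev(7) | reversed so far: 17 -> 7 -> 8 -> 31
Step 5: curr=4, set curr.next=prev(17) | reversed so far: 4 -> 17 -> 7 -> 8 -> 31

4 -> 17 -> 7 -> 8 -> 31 -> None


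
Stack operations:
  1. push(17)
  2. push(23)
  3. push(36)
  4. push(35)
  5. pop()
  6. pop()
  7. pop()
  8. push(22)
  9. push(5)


push(17) -> [17]
push(23) -> [17, 23]
push(36) -> [17, 23, 36]
push(35) -> [17, 23, 36, 35]
pop()->35, [17, 23, 36]
pop()->36, [17, 23]
pop()->23, [17]
push(22) -> [17, 22]
push(5) -> [17, 22, 5]

Final stack: [17, 22, 5]


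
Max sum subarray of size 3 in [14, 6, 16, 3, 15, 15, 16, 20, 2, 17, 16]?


[0:3]: 36
[1:4]: 25
[2:5]: 34
[3:6]: 33
[4:7]: 46
[5:8]: 51
[6:9]: 38
[7:10]: 39
[8:11]: 35

Max: 51 at [5:8]


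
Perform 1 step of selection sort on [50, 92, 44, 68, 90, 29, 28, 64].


Initial: [50, 92, 44, 68, 90, 29, 28, 64]
Step 1: min=28 at 6
  Swap: [28, 92, 44, 68, 90, 29, 50, 64]

After 1 step: [28, 92, 44, 68, 90, 29, 50, 64]


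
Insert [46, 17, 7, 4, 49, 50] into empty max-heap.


Insert 46: [46]
Insert 17: [46, 17]
Insert 7: [46, 17, 7]
Insert 4: [46, 17, 7, 4]
Insert 49: [49, 46, 7, 4, 17]
Insert 50: [50, 46, 49, 4, 17, 7]

Final heap: [50, 46, 49, 4, 17, 7]


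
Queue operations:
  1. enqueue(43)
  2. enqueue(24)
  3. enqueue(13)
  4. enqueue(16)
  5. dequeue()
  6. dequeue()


enqueue(43) -> [43]
enqueue(24) -> [43, 24]
enqueue(13) -> [43, 24, 13]
enqueue(16) -> [43, 24, 13, 16]
dequeue()->43, [24, 13, 16]
dequeue()->24, [13, 16]

Final queue: [13, 16]


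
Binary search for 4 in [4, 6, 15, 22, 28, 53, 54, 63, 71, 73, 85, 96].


Step 1: lo=0, hi=11, mid=5, val=53
Step 2: lo=0, hi=4, mid=2, val=15
Step 3: lo=0, hi=1, mid=0, val=4

Found at index 0


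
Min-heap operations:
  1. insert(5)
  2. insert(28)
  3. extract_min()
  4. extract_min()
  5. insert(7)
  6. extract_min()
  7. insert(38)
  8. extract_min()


insert(5) -> [5]
insert(28) -> [5, 28]
extract_min()->5, [28]
extract_min()->28, []
insert(7) -> [7]
extract_min()->7, []
insert(38) -> [38]
extract_min()->38, []

Final heap: []


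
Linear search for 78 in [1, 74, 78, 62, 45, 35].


i=0: 1!=78
i=1: 74!=78
i=2: 78==78 found!

Found at 2, 3 comps


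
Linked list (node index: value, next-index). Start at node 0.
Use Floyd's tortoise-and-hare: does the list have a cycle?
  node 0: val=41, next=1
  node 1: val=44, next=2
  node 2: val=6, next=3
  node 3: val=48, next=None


Floyd's tortoise (slow, +1) and hare (fast, +2):
  init: slow=0, fast=0
  step 1: slow=1, fast=2
  step 2: fast 2->3->None, no cycle

Cycle: no


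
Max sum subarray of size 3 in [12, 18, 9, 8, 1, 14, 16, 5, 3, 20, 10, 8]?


[0:3]: 39
[1:4]: 35
[2:5]: 18
[3:6]: 23
[4:7]: 31
[5:8]: 35
[6:9]: 24
[7:10]: 28
[8:11]: 33
[9:12]: 38

Max: 39 at [0:3]


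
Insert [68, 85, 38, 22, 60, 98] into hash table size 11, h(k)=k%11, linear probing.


Insert 68: h=2 -> slot 2
Insert 85: h=8 -> slot 8
Insert 38: h=5 -> slot 5
Insert 22: h=0 -> slot 0
Insert 60: h=5, 1 probes -> slot 6
Insert 98: h=10 -> slot 10

Table: [22, None, 68, None, None, 38, 60, None, 85, None, 98]


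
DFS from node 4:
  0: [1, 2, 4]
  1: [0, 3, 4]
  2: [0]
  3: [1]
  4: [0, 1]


Visit 4, push [1, 0]
Visit 0, push [2, 1]
Visit 1, push [3]
Visit 3, push []
Visit 2, push []

DFS order: [4, 0, 1, 3, 2]


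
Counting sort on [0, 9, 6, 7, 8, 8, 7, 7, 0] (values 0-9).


Input: [0, 9, 6, 7, 8, 8, 7, 7, 0]
Counts: [2, 0, 0, 0, 0, 0, 1, 3, 2, 1]

Sorted: [0, 0, 6, 7, 7, 7, 8, 8, 9]


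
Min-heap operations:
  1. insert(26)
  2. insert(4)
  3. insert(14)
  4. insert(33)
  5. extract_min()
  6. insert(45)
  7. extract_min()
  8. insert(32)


insert(26) -> [26]
insert(4) -> [4, 26]
insert(14) -> [4, 26, 14]
insert(33) -> [4, 26, 14, 33]
extract_min()->4, [14, 26, 33]
insert(45) -> [14, 26, 33, 45]
extract_min()->14, [26, 45, 33]
insert(32) -> [26, 32, 33, 45]

Final heap: [26, 32, 33, 45]


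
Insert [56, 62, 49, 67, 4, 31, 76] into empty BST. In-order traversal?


Insert 56: root
Insert 62: R from 56
Insert 49: L from 56
Insert 67: R from 56 -> R from 62
Insert 4: L from 56 -> L from 49
Insert 31: L from 56 -> L from 49 -> R from 4
Insert 76: R from 56 -> R from 62 -> R from 67

In-order: [4, 31, 49, 56, 62, 67, 76]


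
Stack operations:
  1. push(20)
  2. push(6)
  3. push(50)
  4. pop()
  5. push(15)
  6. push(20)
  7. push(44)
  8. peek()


push(20) -> [20]
push(6) -> [20, 6]
push(50) -> [20, 6, 50]
pop()->50, [20, 6]
push(15) -> [20, 6, 15]
push(20) -> [20, 6, 15, 20]
push(44) -> [20, 6, 15, 20, 44]
peek()->44

Final stack: [20, 6, 15, 20, 44]


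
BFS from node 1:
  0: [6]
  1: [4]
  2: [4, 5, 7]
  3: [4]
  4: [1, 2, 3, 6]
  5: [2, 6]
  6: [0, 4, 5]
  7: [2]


Visit 1, enqueue [4]
Visit 4, enqueue [2, 3, 6]
Visit 2, enqueue [5, 7]
Visit 3, enqueue []
Visit 6, enqueue [0]
Visit 5, enqueue []
Visit 7, enqueue []
Visit 0, enqueue []

BFS order: [1, 4, 2, 3, 6, 5, 7, 0]


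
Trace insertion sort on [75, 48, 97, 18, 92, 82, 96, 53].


Initial: [75, 48, 97, 18, 92, 82, 96, 53]
Insert 48: [48, 75, 97, 18, 92, 82, 96, 53]
Insert 97: [48, 75, 97, 18, 92, 82, 96, 53]
Insert 18: [18, 48, 75, 97, 92, 82, 96, 53]
Insert 92: [18, 48, 75, 92, 97, 82, 96, 53]
Insert 82: [18, 48, 75, 82, 92, 97, 96, 53]
Insert 96: [18, 48, 75, 82, 92, 96, 97, 53]
Insert 53: [18, 48, 53, 75, 82, 92, 96, 97]

Sorted: [18, 48, 53, 75, 82, 92, 96, 97]


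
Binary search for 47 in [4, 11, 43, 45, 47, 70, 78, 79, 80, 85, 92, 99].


Step 1: lo=0, hi=11, mid=5, val=70
Step 2: lo=0, hi=4, mid=2, val=43
Step 3: lo=3, hi=4, mid=3, val=45
Step 4: lo=4, hi=4, mid=4, val=47

Found at index 4


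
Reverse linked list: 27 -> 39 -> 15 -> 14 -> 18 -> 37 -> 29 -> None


Step 1: curr=27, set curr.next=prev(None) | reversed so far: 27
Step 2: curr=39, set curr.next=prev(27) | reversed so far: 39 -> 27
Step 3: curr=15, set curr.next=prev(39) | reversed so far: 15 -> 39 -> 27
Step 4: curr=14, set curr.next=prev(15) | reversed so far: 14 -> 15 -> 39 -> 27
Step 5: curr=18, set curr.next=prev(14) | reversed so far: 18 -> 14 -> 15 -> 39 -> 27
Step 6: curr=37, set curr.next=prev(18) | reversed so far: 37 -> 18 -> 14 -> 15 -> 39 -> 27
Step 7: curr=29, set curr.next=prev(37) | reversed so far: 29 -> 37 -> 18 -> 14 -> 15 -> 39 -> 27

29 -> 37 -> 18 -> 14 -> 15 -> 39 -> 27 -> None


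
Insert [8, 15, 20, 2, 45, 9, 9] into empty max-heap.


Insert 8: [8]
Insert 15: [15, 8]
Insert 20: [20, 8, 15]
Insert 2: [20, 8, 15, 2]
Insert 45: [45, 20, 15, 2, 8]
Insert 9: [45, 20, 15, 2, 8, 9]
Insert 9: [45, 20, 15, 2, 8, 9, 9]

Final heap: [45, 20, 15, 2, 8, 9, 9]


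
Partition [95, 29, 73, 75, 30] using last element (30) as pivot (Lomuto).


Pivot: 30
  29 <= 30: swap -> [29, 95, 73, 75, 30]
Place pivot at 1: [29, 30, 73, 75, 95]

Partitioned: [29, 30, 73, 75, 95]


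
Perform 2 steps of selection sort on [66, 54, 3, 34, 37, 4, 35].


Initial: [66, 54, 3, 34, 37, 4, 35]
Step 1: min=3 at 2
  Swap: [3, 54, 66, 34, 37, 4, 35]
Step 2: min=4 at 5
  Swap: [3, 4, 66, 34, 37, 54, 35]

After 2 steps: [3, 4, 66, 34, 37, 54, 35]


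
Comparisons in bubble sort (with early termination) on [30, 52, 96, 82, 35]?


Algorithm: bubble sort (with early termination)
Input: [30, 52, 96, 82, 35]
Sorted: [30, 35, 52, 82, 96]

10


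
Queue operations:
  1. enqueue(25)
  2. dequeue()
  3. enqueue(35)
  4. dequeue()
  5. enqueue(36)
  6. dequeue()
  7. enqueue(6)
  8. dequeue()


enqueue(25) -> [25]
dequeue()->25, []
enqueue(35) -> [35]
dequeue()->35, []
enqueue(36) -> [36]
dequeue()->36, []
enqueue(6) -> [6]
dequeue()->6, []

Final queue: []


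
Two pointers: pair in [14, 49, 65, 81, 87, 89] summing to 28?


lo=0(14)+hi=5(89)=103
lo=0(14)+hi=4(87)=101
lo=0(14)+hi=3(81)=95
lo=0(14)+hi=2(65)=79
lo=0(14)+hi=1(49)=63

No pair found


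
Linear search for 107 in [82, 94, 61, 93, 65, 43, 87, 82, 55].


i=0: 82!=107
i=1: 94!=107
i=2: 61!=107
i=3: 93!=107
i=4: 65!=107
i=5: 43!=107
i=6: 87!=107
i=7: 82!=107
i=8: 55!=107

Not found, 9 comps


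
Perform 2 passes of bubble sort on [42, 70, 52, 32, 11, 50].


Initial: [42, 70, 52, 32, 11, 50]
Pass 1: [42, 52, 32, 11, 50, 70] (4 swaps)
Pass 2: [42, 32, 11, 50, 52, 70] (3 swaps)

After 2 passes: [42, 32, 11, 50, 52, 70]


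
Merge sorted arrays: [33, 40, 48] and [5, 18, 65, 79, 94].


Take 5 from B
Take 18 from B
Take 33 from A
Take 40 from A
Take 48 from A

Merged: [5, 18, 33, 40, 48, 65, 79, 94]


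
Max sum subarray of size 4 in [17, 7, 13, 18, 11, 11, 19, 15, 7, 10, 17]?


[0:4]: 55
[1:5]: 49
[2:6]: 53
[3:7]: 59
[4:8]: 56
[5:9]: 52
[6:10]: 51
[7:11]: 49

Max: 59 at [3:7]


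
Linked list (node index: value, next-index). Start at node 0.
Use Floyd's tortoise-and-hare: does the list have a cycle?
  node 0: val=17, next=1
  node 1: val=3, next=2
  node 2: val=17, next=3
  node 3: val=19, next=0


Floyd's tortoise (slow, +1) and hare (fast, +2):
  init: slow=0, fast=0
  step 1: slow=1, fast=2
  step 2: slow=2, fast=0
  step 3: slow=3, fast=2
  step 4: slow=0, fast=0
  slow == fast at node 0: cycle detected

Cycle: yes


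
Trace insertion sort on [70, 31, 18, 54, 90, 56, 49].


Initial: [70, 31, 18, 54, 90, 56, 49]
Insert 31: [31, 70, 18, 54, 90, 56, 49]
Insert 18: [18, 31, 70, 54, 90, 56, 49]
Insert 54: [18, 31, 54, 70, 90, 56, 49]
Insert 90: [18, 31, 54, 70, 90, 56, 49]
Insert 56: [18, 31, 54, 56, 70, 90, 49]
Insert 49: [18, 31, 49, 54, 56, 70, 90]

Sorted: [18, 31, 49, 54, 56, 70, 90]


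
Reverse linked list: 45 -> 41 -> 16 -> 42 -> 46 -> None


Step 1: curr=45, set curr.next=prev(None) | reversed so far: 45
Step 2: curr=41, set curr.next=prev(45) | reversed so far: 41 -> 45
Step 3: curr=16, set curr.next=prev(41) | reversed so far: 16 -> 41 -> 45
Step 4: curr=42, set curr.next=prev(16) | reversed so far: 42 -> 16 -> 41 -> 45
Step 5: curr=46, set curr.next=prev(42) | reversed so far: 46 -> 42 -> 16 -> 41 -> 45

46 -> 42 -> 16 -> 41 -> 45 -> None


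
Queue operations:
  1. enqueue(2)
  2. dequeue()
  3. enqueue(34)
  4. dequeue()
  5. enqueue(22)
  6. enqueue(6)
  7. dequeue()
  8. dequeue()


enqueue(2) -> [2]
dequeue()->2, []
enqueue(34) -> [34]
dequeue()->34, []
enqueue(22) -> [22]
enqueue(6) -> [22, 6]
dequeue()->22, [6]
dequeue()->6, []

Final queue: []


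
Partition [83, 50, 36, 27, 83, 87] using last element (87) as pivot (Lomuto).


Pivot: 87
  83 <= 87: advance i (no swap)
  50 <= 87: advance i (no swap)
  36 <= 87: advance i (no swap)
  27 <= 87: advance i (no swap)
  83 <= 87: advance i (no swap)
Place pivot at 5: [83, 50, 36, 27, 83, 87]

Partitioned: [83, 50, 36, 27, 83, 87]


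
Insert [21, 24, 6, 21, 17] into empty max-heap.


Insert 21: [21]
Insert 24: [24, 21]
Insert 6: [24, 21, 6]
Insert 21: [24, 21, 6, 21]
Insert 17: [24, 21, 6, 21, 17]

Final heap: [24, 21, 6, 21, 17]


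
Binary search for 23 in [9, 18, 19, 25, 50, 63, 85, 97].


Step 1: lo=0, hi=7, mid=3, val=25
Step 2: lo=0, hi=2, mid=1, val=18
Step 3: lo=2, hi=2, mid=2, val=19

Not found


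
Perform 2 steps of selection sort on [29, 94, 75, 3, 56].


Initial: [29, 94, 75, 3, 56]
Step 1: min=3 at 3
  Swap: [3, 94, 75, 29, 56]
Step 2: min=29 at 3
  Swap: [3, 29, 75, 94, 56]

After 2 steps: [3, 29, 75, 94, 56]


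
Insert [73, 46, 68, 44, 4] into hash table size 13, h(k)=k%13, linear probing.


Insert 73: h=8 -> slot 8
Insert 46: h=7 -> slot 7
Insert 68: h=3 -> slot 3
Insert 44: h=5 -> slot 5
Insert 4: h=4 -> slot 4

Table: [None, None, None, 68, 4, 44, None, 46, 73, None, None, None, None]


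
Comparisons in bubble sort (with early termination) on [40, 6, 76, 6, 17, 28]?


Algorithm: bubble sort (with early termination)
Input: [40, 6, 76, 6, 17, 28]
Sorted: [6, 6, 17, 28, 40, 76]

12


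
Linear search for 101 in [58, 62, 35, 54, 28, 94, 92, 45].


i=0: 58!=101
i=1: 62!=101
i=2: 35!=101
i=3: 54!=101
i=4: 28!=101
i=5: 94!=101
i=6: 92!=101
i=7: 45!=101

Not found, 8 comps


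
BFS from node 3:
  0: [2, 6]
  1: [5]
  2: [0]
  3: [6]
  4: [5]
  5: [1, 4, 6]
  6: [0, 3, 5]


Visit 3, enqueue [6]
Visit 6, enqueue [0, 5]
Visit 0, enqueue [2]
Visit 5, enqueue [1, 4]
Visit 2, enqueue []
Visit 1, enqueue []
Visit 4, enqueue []

BFS order: [3, 6, 0, 5, 2, 1, 4]
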